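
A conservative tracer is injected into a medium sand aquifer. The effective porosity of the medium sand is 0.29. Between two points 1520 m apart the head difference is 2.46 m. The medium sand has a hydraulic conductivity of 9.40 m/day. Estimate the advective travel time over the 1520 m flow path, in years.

79.3

Hydraulic gradient i = Δh / L = 2.46 / 1520 = 0.001618.
Darcy flux q = K · i = 9.400 × 0.001618 = 0.01521 m/day.
Seepage velocity v = q / n_e = 0.01521 / 0.29 = 0.05246 m/day.
Travel time t = L / v = 1520 / 0.05246 = 28975 days = 79.33 years.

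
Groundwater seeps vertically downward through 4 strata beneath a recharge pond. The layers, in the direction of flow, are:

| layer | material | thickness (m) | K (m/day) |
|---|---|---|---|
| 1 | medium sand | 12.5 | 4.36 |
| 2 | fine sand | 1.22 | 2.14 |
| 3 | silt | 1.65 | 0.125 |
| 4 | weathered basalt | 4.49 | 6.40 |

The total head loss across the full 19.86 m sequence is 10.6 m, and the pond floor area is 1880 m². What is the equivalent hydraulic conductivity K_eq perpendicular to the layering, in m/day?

1.15

Flow is perpendicular to layering, so the layers act in series and the equivalent K is the thickness-weighted harmonic mean.
Total thickness L = 12.5 + 1.22 + 1.65 + 4.49 = 19.86 m.
Σ(b_i/K_i) = 12.5/4.36 + 1.22/2.14 + 1.65/0.125 + 4.49/6.40 = 17.34 d.
K_eq = L / Σ(b_i/K_i) = 19.86 / 17.34 = 1.145 m/day.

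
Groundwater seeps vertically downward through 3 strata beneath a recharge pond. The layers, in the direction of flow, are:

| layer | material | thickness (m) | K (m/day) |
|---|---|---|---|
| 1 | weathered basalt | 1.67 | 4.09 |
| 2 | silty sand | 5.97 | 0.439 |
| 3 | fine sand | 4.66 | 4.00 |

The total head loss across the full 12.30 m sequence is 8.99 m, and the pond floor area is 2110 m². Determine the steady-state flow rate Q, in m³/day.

Flow is perpendicular to layering, so the layers act in series and the equivalent K is the thickness-weighted harmonic mean.
Total thickness L = 1.67 + 5.97 + 4.66 = 12.30 m.
Σ(b_i/K_i) = 1.67/4.09 + 5.97/0.439 + 4.66/4.00 = 15.17 d.
K_eq = L / Σ(b_i/K_i) = 12.30 / 15.17 = 0.8107 m/day.
Q = K_eq · A · (Δh/L) = 0.8107 × 2110 × (8.99/12.30) = 1250 m³/day.

1250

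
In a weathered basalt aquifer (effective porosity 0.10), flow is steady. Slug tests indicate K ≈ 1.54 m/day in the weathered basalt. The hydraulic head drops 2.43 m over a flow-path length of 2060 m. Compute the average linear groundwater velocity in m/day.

0.0182

Hydraulic gradient i = Δh / L = 2.43 / 2060 = 0.001180.
Darcy flux q = K · i = 1.540 × 0.001180 = 0.001817 m/day.
Seepage velocity v = q / n_e = 0.001817 / 0.10 = 0.01817 m/day.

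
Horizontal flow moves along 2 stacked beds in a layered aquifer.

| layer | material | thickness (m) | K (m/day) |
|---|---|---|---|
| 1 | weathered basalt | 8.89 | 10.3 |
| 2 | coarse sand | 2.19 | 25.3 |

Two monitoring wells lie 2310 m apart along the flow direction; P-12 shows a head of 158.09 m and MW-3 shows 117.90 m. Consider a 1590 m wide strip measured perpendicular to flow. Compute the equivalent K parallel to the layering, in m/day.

Flow is parallel to layering, so each bed carries its own Darcy discharge and the transmissivities add.
Σ(K_i·b_i) = 10.3×8.89 + 25.3×2.19 = 147.0 m²/day.
Total thickness b = 11.08 m, so K_eq = Σ(K_i·b_i)/b = 13.26 m/day.

13.3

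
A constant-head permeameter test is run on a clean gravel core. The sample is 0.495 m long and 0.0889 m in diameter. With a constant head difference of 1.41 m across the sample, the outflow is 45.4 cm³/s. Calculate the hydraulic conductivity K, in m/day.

Cross-sectional area A = π·(d/2)² = π × (0.0889/2)² = 0.006207 m².
Convert discharge: 45.4 cm³/s = 4.540e-05 m³/s.
Darcy's law rearranged: K = Q·L / (A·Δh) = 4.540e-05 × 0.495 / (0.006207 × 1.41) = 0.002568 m/s = 221.9 m/day.

222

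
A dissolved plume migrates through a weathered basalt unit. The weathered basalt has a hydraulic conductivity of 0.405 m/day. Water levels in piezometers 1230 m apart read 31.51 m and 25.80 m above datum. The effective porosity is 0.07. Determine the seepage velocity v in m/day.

0.0269

Hydraulic gradient i = (31.51 − 25.80) / 1230 = 5.71 / 1230 = 0.004642.
Darcy flux q = K · i = 0.4050 × 0.004642 = 0.001880 m/day.
Seepage velocity v = q / n_e = 0.001880 / 0.07 = 0.02686 m/day.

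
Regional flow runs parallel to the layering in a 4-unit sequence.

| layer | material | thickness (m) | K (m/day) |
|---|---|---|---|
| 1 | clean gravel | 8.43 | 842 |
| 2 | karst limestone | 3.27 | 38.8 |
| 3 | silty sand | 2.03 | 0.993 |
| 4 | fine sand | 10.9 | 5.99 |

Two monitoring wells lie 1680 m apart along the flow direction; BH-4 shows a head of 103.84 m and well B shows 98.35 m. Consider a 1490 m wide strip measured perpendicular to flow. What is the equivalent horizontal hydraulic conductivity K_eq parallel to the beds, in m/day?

Flow is parallel to layering, so each bed carries its own Darcy discharge and the transmissivities add.
Σ(K_i·b_i) = 842×8.43 + 38.8×3.27 + 0.993×2.03 + 5.99×10.9 = 7292 m²/day.
Total thickness b = 24.63 m, so K_eq = Σ(K_i·b_i)/b = 296.1 m/day.

296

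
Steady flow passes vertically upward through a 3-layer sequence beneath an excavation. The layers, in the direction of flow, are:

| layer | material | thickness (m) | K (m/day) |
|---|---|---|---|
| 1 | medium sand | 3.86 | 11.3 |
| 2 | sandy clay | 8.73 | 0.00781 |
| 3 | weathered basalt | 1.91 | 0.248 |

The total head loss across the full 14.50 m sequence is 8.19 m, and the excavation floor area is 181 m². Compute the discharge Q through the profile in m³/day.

Flow is perpendicular to layering, so the layers act in series and the equivalent K is the thickness-weighted harmonic mean.
Total thickness L = 3.86 + 8.73 + 1.91 = 14.50 m.
Σ(b_i/K_i) = 3.86/11.3 + 8.73/0.00781 + 1.91/0.248 = 1126 d.
K_eq = L / Σ(b_i/K_i) = 14.50 / 1126 = 0.01288 m/day.
Q = K_eq · A · (Δh/L) = 0.01288 × 181 × (8.19/14.50) = 1.317 m³/day.

1.32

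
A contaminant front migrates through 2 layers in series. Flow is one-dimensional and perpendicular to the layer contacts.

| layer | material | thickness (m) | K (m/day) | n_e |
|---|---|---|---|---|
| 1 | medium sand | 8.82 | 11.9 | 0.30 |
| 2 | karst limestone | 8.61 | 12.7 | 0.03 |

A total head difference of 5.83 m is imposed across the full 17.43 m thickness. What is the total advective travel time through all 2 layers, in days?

With flow normal to the layers, continuity requires the same specific discharge q through every layer.
Σ(b_i/K_i) = 8.82/11.9 + 8.61/12.7 = 1.419 d.
q = Δh / Σ(b_i/K_i) = 5.83 / 1.419 = 4.108 m/day.
In each layer the seepage velocity is v_i = q/n_i, so the layer transit time is t_i = b_i·n_i / q:
  layer 1 (medium sand): t_1 = 8.82 × 0.30 / 4.108 = 0.6441 d
  layer 2 (karst limestone): t_2 = 8.61 × 0.03 / 4.108 = 0.06287 d
Total t = Σ t_i = 0.7070 days.

0.707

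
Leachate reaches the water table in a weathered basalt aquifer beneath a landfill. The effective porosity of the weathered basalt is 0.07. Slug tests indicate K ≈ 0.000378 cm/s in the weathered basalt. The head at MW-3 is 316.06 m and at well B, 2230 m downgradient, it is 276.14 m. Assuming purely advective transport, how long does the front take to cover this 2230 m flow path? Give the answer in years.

73.1

Convert K: 0.000378 cm/s × 864 = 0.3266 m/day.
Hydraulic gradient i = (316.06 − 276.14) / 2230 = 39.92 / 2230 = 0.01790.
Darcy flux q = K · i = 0.3266 × 0.01790 = 0.005846 m/day.
Seepage velocity v = q / n_e = 0.005846 / 0.07 = 0.08352 m/day.
Travel time t = L / v = 2230 / 0.08352 = 26700 days = 73.10 years.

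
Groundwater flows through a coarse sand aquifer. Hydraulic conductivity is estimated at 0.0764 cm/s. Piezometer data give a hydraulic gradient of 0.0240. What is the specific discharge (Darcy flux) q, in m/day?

1.58

Convert K: 0.0764 cm/s × 864 = 66.01 m/day.
Hydraulic gradient i = 0.0240.
Specific discharge q = K · i = 66.01 × 0.02400 = 1.584 m/day.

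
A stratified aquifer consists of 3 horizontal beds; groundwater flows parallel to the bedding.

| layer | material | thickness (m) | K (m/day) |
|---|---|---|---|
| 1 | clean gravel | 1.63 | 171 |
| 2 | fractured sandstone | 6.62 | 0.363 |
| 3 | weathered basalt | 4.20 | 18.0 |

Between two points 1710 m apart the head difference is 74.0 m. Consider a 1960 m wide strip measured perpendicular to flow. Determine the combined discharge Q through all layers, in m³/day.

30300

Flow is parallel to layering, so each bed carries its own Darcy discharge and the transmissivities add.
Σ(K_i·b_i) = 171×1.63 + 0.363×6.62 + 18.0×4.20 = 356.7 m²/day.
Hydraulic gradient i = Δh / L = 74.0 / 1710 = 0.04327.
Q = Σ(K_i·b_i) · W · i = 356.7 × 1960 × 0.04327 = 30258 m³/day.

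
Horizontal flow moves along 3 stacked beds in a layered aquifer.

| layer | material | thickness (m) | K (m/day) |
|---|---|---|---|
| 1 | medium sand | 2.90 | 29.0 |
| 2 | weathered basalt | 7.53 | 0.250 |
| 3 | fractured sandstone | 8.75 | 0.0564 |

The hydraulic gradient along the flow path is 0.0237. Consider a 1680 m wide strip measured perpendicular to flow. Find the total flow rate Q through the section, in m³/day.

Flow is parallel to layering, so each bed carries its own Darcy discharge and the transmissivities add.
Σ(K_i·b_i) = 29.0×2.90 + 0.250×7.53 + 0.0564×8.75 = 86.48 m²/day.
Hydraulic gradient i = 0.0237.
Q = Σ(K_i·b_i) · W · i = 86.48 × 1680 × 0.02370 = 3443 m³/day.

3440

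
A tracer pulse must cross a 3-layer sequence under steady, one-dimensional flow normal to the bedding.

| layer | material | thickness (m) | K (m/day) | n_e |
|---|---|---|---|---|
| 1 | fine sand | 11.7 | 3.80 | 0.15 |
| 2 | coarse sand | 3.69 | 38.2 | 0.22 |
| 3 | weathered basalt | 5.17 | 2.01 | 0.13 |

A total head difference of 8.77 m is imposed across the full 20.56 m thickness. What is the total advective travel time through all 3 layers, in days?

2.12

With flow normal to the layers, continuity requires the same specific discharge q through every layer.
Σ(b_i/K_i) = 11.7/3.80 + 3.69/38.2 + 5.17/2.01 = 5.748 d.
q = Δh / Σ(b_i/K_i) = 8.77 / 5.748 = 1.526 m/day.
In each layer the seepage velocity is v_i = q/n_i, so the layer transit time is t_i = b_i·n_i / q:
  layer 1 (fine sand): t_1 = 11.7 × 0.15 / 1.526 = 1.150 d
  layer 2 (coarse sand): t_2 = 3.69 × 0.22 / 1.526 = 0.5320 d
  layer 3 (weathered basalt): t_3 = 5.17 × 0.13 / 1.526 = 0.4405 d
Total t = Σ t_i = 2.123 days.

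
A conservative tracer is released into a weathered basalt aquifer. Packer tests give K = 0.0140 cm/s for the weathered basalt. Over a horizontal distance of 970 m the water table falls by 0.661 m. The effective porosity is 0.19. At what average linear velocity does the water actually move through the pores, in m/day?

0.0434

Convert K: 0.0140 cm/s × 864 = 12.10 m/day.
Hydraulic gradient i = Δh / L = 0.661 / 970 = 0.0006814.
Darcy flux q = K · i = 12.10 × 0.0006814 = 0.008243 m/day.
Seepage velocity v = q / n_e = 0.008243 / 0.19 = 0.04338 m/day.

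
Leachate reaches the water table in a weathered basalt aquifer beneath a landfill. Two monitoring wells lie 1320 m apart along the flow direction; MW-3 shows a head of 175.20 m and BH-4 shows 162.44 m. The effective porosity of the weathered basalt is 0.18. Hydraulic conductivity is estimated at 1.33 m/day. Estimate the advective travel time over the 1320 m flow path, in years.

50.6

Hydraulic gradient i = (175.20 − 162.44) / 1320 = 12.76 / 1320 = 0.009667.
Darcy flux q = K · i = 1.330 × 0.009667 = 0.01286 m/day.
Seepage velocity v = q / n_e = 0.01286 / 0.18 = 0.07143 m/day.
Travel time t = L / v = 1320 / 0.07143 = 18481 days = 50.60 years.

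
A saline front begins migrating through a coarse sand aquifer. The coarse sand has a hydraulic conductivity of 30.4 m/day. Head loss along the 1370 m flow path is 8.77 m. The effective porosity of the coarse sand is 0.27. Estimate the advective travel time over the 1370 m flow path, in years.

Hydraulic gradient i = Δh / L = 8.77 / 1370 = 0.006401.
Darcy flux q = K · i = 30.40 × 0.006401 = 0.1946 m/day.
Seepage velocity v = q / n_e = 0.1946 / 0.27 = 0.7208 m/day.
Travel time t = L / v = 1370 / 0.7208 = 1901 days = 5.204 years.

5.20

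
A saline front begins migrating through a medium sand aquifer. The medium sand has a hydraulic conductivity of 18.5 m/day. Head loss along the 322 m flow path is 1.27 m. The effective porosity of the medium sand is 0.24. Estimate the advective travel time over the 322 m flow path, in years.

2.90

Hydraulic gradient i = Δh / L = 1.27 / 322 = 0.003944.
Darcy flux q = K · i = 18.50 × 0.003944 = 0.07297 m/day.
Seepage velocity v = q / n_e = 0.07297 / 0.24 = 0.3040 m/day.
Travel time t = L / v = 322 / 0.3040 = 1059 days = 2.900 years.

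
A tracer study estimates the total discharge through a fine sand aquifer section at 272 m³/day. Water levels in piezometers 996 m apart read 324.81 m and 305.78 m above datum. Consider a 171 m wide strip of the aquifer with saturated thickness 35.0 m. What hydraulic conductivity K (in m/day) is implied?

2.38

Cross-sectional area A = 171 × 35.0 = 5985 m².
Hydraulic gradient i = (324.81 − 305.78) / 996 = 19.03 / 996 = 0.01911.
From Q = K·A·i, K = Q / (A·i) = 272 / (5985 × 0.01911) = 2.379 m/day.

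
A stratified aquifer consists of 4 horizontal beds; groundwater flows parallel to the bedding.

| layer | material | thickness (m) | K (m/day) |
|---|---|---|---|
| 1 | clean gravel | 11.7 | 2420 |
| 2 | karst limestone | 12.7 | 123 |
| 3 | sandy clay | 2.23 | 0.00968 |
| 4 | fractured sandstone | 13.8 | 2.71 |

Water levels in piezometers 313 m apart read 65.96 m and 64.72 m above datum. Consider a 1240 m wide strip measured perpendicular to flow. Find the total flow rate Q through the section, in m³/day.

Flow is parallel to layering, so each bed carries its own Darcy discharge and the transmissivities add.
Σ(K_i·b_i) = 2420×11.7 + 123×12.7 + 0.00968×2.23 + 2.71×13.8 = 29914 m²/day.
Hydraulic gradient i = (65.96 − 64.72) / 313 = 1.24 / 313 = 0.003962.
Q = Σ(K_i·b_i) · W · i = 29914 × 1240 × 0.003962 = 1.469e+05 m³/day.

147000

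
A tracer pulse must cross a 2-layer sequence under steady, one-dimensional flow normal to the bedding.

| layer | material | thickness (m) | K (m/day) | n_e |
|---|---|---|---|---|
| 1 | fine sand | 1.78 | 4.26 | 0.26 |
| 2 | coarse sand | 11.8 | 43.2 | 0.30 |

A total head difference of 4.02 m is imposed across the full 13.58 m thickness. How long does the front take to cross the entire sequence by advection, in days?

0.688

With flow normal to the layers, continuity requires the same specific discharge q through every layer.
Σ(b_i/K_i) = 1.78/4.26 + 11.8/43.2 = 0.6910 d.
q = Δh / Σ(b_i/K_i) = 4.02 / 0.6910 = 5.818 m/day.
In each layer the seepage velocity is v_i = q/n_i, so the layer transit time is t_i = b_i·n_i / q:
  layer 1 (fine sand): t_1 = 1.78 × 0.26 / 5.818 = 0.07955 d
  layer 2 (coarse sand): t_2 = 11.8 × 0.30 / 5.818 = 0.6085 d
Total t = Σ t_i = 0.6880 days.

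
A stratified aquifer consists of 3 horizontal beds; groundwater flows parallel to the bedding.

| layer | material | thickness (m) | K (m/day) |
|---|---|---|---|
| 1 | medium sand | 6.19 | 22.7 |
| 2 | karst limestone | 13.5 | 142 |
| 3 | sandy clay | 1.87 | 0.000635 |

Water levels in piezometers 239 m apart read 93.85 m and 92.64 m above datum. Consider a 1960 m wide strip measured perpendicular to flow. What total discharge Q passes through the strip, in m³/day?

20400

Flow is parallel to layering, so each bed carries its own Darcy discharge and the transmissivities add.
Σ(K_i·b_i) = 22.7×6.19 + 142×13.5 + 0.000635×1.87 = 2058 m²/day.
Hydraulic gradient i = (93.85 − 92.64) / 239 = 1.21 / 239 = 0.005063.
Q = Σ(K_i·b_i) · W · i = 2058 × 1960 × 0.005063 = 20417 m³/day.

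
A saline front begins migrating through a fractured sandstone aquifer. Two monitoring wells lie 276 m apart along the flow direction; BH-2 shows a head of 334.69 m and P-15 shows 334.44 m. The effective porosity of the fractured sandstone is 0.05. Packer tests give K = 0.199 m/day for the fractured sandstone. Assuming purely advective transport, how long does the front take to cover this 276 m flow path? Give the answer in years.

210

Hydraulic gradient i = (334.69 − 334.44) / 276 = 0.25 / 276 = 0.0009058.
Darcy flux q = K · i = 0.1990 × 0.0009058 = 0.0001803 m/day.
Seepage velocity v = q / n_e = 0.0001803 / 0.05 = 0.003605 m/day.
Travel time t = L / v = 276 / 0.003605 = 76559 days = 209.6 years.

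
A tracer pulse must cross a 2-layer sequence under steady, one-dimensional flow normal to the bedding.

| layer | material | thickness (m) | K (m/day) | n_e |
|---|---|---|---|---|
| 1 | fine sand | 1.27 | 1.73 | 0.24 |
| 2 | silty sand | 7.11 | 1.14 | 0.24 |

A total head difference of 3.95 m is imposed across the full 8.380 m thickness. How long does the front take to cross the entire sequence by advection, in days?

3.55

With flow normal to the layers, continuity requires the same specific discharge q through every layer.
Σ(b_i/K_i) = 1.27/1.73 + 7.11/1.14 = 6.971 d.
q = Δh / Σ(b_i/K_i) = 3.95 / 6.971 = 0.5666 m/day.
In each layer the seepage velocity is v_i = q/n_i, so the layer transit time is t_i = b_i·n_i / q:
  layer 1 (fine sand): t_1 = 1.27 × 0.24 / 0.5666 = 0.5379 d
  layer 2 (silty sand): t_2 = 7.11 × 0.24 / 0.5666 = 3.011 d
Total t = Σ t_i = 3.549 days.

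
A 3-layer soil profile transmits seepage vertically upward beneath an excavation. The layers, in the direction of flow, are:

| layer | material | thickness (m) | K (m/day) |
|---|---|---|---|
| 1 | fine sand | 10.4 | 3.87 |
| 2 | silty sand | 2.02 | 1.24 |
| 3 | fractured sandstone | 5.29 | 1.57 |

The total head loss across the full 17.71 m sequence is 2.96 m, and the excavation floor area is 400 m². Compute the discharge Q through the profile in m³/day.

Flow is perpendicular to layering, so the layers act in series and the equivalent K is the thickness-weighted harmonic mean.
Total thickness L = 10.4 + 2.02 + 5.29 = 17.71 m.
Σ(b_i/K_i) = 10.4/3.87 + 2.02/1.24 + 5.29/1.57 = 7.686 d.
K_eq = L / Σ(b_i/K_i) = 17.71 / 7.686 = 2.304 m/day.
Q = K_eq · A · (Δh/L) = 2.304 × 400 × (2.96/17.71) = 154.1 m³/day.

154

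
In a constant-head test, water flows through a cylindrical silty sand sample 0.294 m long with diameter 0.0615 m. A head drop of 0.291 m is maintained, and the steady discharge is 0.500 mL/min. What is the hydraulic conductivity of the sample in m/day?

Cross-sectional area A = π·(d/2)² = π × (0.0615/2)² = 0.002971 m².
Convert discharge: 0.500 mL/min = 8.333e-09 m³/s.
Darcy's law rearranged: K = Q·L / (A·Δh) = 8.333e-09 × 0.294 / (0.002971 × 0.291) = 2.834e-06 m/s = 0.2449 m/day.

0.245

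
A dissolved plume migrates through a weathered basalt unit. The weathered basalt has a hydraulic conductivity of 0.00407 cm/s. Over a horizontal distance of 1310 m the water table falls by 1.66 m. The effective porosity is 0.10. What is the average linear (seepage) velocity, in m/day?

0.0446

Convert K: 0.00407 cm/s × 864 = 3.516 m/day.
Hydraulic gradient i = Δh / L = 1.66 / 1310 = 0.001267.
Darcy flux q = K · i = 3.516 × 0.001267 = 0.004456 m/day.
Seepage velocity v = q / n_e = 0.004456 / 0.10 = 0.04456 m/day.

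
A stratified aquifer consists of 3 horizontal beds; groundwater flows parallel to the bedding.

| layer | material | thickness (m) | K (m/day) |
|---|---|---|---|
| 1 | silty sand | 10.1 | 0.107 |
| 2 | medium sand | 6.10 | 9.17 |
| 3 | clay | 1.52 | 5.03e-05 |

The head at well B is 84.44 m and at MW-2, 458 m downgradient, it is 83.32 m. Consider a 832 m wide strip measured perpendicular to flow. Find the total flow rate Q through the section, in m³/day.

116

Flow is parallel to layering, so each bed carries its own Darcy discharge and the transmissivities add.
Σ(K_i·b_i) = 0.107×10.1 + 9.17×6.10 + 5.03e-05×1.52 = 57.02 m²/day.
Hydraulic gradient i = (84.44 − 83.32) / 458 = 1.12 / 458 = 0.002445.
Q = Σ(K_i·b_i) · W · i = 57.02 × 832 × 0.002445 = 116.0 m³/day.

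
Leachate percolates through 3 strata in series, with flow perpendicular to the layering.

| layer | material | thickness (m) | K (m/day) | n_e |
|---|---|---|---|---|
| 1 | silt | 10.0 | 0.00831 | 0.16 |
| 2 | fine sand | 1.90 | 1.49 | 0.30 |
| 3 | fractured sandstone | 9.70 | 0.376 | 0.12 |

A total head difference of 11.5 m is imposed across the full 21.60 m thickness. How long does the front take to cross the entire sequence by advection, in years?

0.977

With flow normal to the layers, continuity requires the same specific discharge q through every layer.
Σ(b_i/K_i) = 10.0/0.00831 + 1.90/1.49 + 9.70/0.376 = 1230 d.
q = Δh / Σ(b_i/K_i) = 11.5 / 1230 = 0.009346 m/day.
In each layer the seepage velocity is v_i = q/n_i, so the layer transit time is t_i = b_i·n_i / q:
  layer 1 (silt): t_1 = 10.0 × 0.16 / 0.009346 = 171.2 d
  layer 2 (fine sand): t_2 = 1.90 × 0.30 / 0.009346 = 60.99 d
  layer 3 (fractured sandstone): t_3 = 9.70 × 0.12 / 0.009346 = 124.5 d
Total t = Σ t_i = 356.7 days = 0.9766 years.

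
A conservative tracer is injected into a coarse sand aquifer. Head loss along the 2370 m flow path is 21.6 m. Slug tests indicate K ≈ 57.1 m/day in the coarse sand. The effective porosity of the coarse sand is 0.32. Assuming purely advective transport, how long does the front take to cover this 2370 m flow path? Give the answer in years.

Hydraulic gradient i = Δh / L = 21.6 / 2370 = 0.009114.
Darcy flux q = K · i = 57.10 × 0.009114 = 0.5204 m/day.
Seepage velocity v = q / n_e = 0.5204 / 0.32 = 1.626 m/day.
Travel time t = L / v = 2370 / 1.626 = 1457 days = 3.990 years.

3.99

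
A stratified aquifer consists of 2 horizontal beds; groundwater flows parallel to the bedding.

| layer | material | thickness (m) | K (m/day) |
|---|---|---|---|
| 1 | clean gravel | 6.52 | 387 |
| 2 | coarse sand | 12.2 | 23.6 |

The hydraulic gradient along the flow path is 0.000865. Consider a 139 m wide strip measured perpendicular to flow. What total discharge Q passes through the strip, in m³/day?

338

Flow is parallel to layering, so each bed carries its own Darcy discharge and the transmissivities add.
Σ(K_i·b_i) = 387×6.52 + 23.6×12.2 = 2811 m²/day.
Hydraulic gradient i = 0.000865.
Q = Σ(K_i·b_i) · W · i = 2811 × 139 × 0.0008650 = 338.0 m³/day.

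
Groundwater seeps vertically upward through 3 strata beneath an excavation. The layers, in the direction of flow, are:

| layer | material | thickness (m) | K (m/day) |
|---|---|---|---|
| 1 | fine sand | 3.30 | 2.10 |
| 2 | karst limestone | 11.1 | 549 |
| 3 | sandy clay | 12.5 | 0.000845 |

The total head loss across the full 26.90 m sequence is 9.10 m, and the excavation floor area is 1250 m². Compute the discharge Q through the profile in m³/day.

0.769

Flow is perpendicular to layering, so the layers act in series and the equivalent K is the thickness-weighted harmonic mean.
Total thickness L = 3.30 + 11.1 + 12.5 = 26.90 m.
Σ(b_i/K_i) = 3.30/2.10 + 11.1/549 + 12.5/0.000845 = 14794 d.
K_eq = L / Σ(b_i/K_i) = 26.90 / 14794 = 0.001818 m/day.
Q = K_eq · A · (Δh/L) = 0.001818 × 1250 × (9.10/26.90) = 0.7689 m³/day.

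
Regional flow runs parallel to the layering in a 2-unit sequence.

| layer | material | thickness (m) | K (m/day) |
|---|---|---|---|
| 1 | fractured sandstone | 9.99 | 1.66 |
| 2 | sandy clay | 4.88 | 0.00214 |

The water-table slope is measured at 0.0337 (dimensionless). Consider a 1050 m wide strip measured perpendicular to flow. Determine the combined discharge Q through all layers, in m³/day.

587

Flow is parallel to layering, so each bed carries its own Darcy discharge and the transmissivities add.
Σ(K_i·b_i) = 1.66×9.99 + 0.00214×4.88 = 16.59 m²/day.
Hydraulic gradient i = 0.0337.
Q = Σ(K_i·b_i) · W · i = 16.59 × 1050 × 0.03370 = 587.2 m³/day.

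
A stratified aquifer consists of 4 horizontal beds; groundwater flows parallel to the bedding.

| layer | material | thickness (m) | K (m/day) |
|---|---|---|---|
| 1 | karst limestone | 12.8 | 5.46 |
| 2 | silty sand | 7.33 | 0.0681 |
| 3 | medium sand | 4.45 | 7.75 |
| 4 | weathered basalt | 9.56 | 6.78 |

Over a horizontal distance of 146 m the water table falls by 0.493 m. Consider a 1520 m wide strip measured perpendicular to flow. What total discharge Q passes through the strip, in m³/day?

Flow is parallel to layering, so each bed carries its own Darcy discharge and the transmissivities add.
Σ(K_i·b_i) = 5.46×12.8 + 0.0681×7.33 + 7.75×4.45 + 6.78×9.56 = 169.7 m²/day.
Hydraulic gradient i = Δh / L = 0.493 / 146 = 0.003377.
Q = Σ(K_i·b_i) · W · i = 169.7 × 1520 × 0.003377 = 871.0 m³/day.

871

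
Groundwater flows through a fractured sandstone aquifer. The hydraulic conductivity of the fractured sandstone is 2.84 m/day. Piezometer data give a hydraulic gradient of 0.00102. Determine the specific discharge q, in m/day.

0.00290

Hydraulic gradient i = 0.00102.
Specific discharge q = K · i = 2.840 × 0.001020 = 0.002897 m/day.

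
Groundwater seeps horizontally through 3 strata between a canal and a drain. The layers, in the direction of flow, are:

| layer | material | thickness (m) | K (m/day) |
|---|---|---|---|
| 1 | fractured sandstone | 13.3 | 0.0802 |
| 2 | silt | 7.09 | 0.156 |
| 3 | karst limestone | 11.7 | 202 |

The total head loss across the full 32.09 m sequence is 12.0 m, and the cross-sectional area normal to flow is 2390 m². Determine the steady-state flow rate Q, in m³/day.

136

Flow is perpendicular to layering, so the layers act in series and the equivalent K is the thickness-weighted harmonic mean.
Total thickness L = 13.3 + 7.09 + 11.7 = 32.09 m.
Σ(b_i/K_i) = 13.3/0.0802 + 7.09/0.156 + 11.7/202 = 211.3 d.
K_eq = L / Σ(b_i/K_i) = 32.09 / 211.3 = 0.1518 m/day.
Q = K_eq · A · (Δh/L) = 0.1518 × 2390 × (12.0/32.09) = 135.7 m³/day.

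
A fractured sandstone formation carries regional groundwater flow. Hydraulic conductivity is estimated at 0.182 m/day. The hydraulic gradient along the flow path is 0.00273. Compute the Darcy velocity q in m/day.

0.000497

Hydraulic gradient i = 0.00273.
Specific discharge q = K · i = 0.1820 × 0.002730 = 0.0004969 m/day.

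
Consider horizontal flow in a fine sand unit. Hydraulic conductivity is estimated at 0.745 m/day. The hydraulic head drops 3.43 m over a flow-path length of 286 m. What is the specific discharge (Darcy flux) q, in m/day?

0.00893

Hydraulic gradient i = Δh / L = 3.43 / 286 = 0.01199.
Specific discharge q = K · i = 0.7450 × 0.01199 = 0.008935 m/day.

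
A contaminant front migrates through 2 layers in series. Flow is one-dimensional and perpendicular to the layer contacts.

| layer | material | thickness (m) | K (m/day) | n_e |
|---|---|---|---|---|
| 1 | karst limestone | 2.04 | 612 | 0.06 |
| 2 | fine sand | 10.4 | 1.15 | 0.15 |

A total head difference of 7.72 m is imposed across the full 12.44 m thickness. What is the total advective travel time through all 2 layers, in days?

1.97

With flow normal to the layers, continuity requires the same specific discharge q through every layer.
Σ(b_i/K_i) = 2.04/612 + 10.4/1.15 = 9.047 d.
q = Δh / Σ(b_i/K_i) = 7.72 / 9.047 = 0.8533 m/day.
In each layer the seepage velocity is v_i = q/n_i, so the layer transit time is t_i = b_i·n_i / q:
  layer 1 (karst limestone): t_1 = 2.04 × 0.06 / 0.8533 = 0.1434 d
  layer 2 (fine sand): t_2 = 10.4 × 0.15 / 0.8533 = 1.828 d
Total t = Σ t_i = 1.972 days.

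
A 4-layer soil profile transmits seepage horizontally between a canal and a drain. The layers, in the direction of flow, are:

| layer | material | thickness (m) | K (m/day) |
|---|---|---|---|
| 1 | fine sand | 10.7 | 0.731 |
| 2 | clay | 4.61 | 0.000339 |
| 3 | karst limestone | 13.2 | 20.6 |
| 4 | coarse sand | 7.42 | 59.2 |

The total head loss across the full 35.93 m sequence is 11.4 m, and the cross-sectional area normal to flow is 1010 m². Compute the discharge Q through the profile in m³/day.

Flow is perpendicular to layering, so the layers act in series and the equivalent K is the thickness-weighted harmonic mean.
Total thickness L = 10.7 + 4.61 + 13.2 + 7.42 = 35.93 m.
Σ(b_i/K_i) = 10.7/0.731 + 4.61/0.000339 + 13.2/20.6 + 7.42/59.2 = 13614 d.
K_eq = L / Σ(b_i/K_i) = 35.93 / 13614 = 0.002639 m/day.
Q = K_eq · A · (Δh/L) = 0.002639 × 1010 × (11.4/35.93) = 0.8457 m³/day.

0.846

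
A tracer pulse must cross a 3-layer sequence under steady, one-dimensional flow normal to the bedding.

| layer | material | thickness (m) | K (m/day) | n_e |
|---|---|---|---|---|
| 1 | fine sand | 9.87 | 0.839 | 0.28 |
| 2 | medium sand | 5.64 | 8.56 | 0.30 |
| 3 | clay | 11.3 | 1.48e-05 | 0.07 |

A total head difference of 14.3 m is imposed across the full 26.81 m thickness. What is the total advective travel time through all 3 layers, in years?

With flow normal to the layers, continuity requires the same specific discharge q through every layer.
Σ(b_i/K_i) = 9.87/0.839 + 5.64/8.56 + 11.3/1.48e-05 = 7.635e+05 d.
q = Δh / Σ(b_i/K_i) = 14.3 / 7.635e+05 = 1.873e-05 m/day.
In each layer the seepage velocity is v_i = q/n_i, so the layer transit time is t_i = b_i·n_i / q:
  layer 1 (fine sand): t_1 = 9.87 × 0.28 / 1.873e-05 = 1.476e+05 d
  layer 2 (medium sand): t_2 = 5.64 × 0.30 / 1.873e-05 = 90342 d
  layer 3 (clay): t_3 = 11.3 × 0.07 / 1.873e-05 = 42234 d
Total t = Σ t_i = 2.801e+05 days = 767.0 years.

767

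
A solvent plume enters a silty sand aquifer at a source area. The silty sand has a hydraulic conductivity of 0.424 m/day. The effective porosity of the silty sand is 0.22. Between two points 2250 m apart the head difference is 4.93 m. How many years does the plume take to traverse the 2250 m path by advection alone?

Hydraulic gradient i = Δh / L = 4.93 / 2250 = 0.002191.
Darcy flux q = K · i = 0.4240 × 0.002191 = 0.0009290 m/day.
Seepage velocity v = q / n_e = 0.0009290 / 0.22 = 0.004223 m/day.
Travel time t = L / v = 2250 / 0.004223 = 5.328e+05 days = 1459 years.

1460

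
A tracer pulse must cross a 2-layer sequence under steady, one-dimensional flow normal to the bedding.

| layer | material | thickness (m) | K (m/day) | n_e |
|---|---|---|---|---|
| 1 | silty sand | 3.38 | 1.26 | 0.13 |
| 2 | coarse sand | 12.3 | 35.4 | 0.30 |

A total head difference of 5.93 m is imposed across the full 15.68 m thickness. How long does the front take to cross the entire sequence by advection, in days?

With flow normal to the layers, continuity requires the same specific discharge q through every layer.
Σ(b_i/K_i) = 3.38/1.26 + 12.3/35.4 = 3.030 d.
q = Δh / Σ(b_i/K_i) = 5.93 / 3.030 = 1.957 m/day.
In each layer the seepage velocity is v_i = q/n_i, so the layer transit time is t_i = b_i·n_i / q:
  layer 1 (silty sand): t_1 = 3.38 × 0.13 / 1.957 = 0.2245 d
  layer 2 (coarse sand): t_2 = 12.3 × 0.30 / 1.957 = 1.885 d
Total t = Σ t_i = 2.110 days.

2.11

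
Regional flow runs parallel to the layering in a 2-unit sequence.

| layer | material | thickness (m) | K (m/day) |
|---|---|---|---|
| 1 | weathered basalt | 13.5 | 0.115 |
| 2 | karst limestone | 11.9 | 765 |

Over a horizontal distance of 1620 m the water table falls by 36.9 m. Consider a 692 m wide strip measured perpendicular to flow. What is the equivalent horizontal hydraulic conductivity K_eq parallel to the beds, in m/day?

Flow is parallel to layering, so each bed carries its own Darcy discharge and the transmissivities add.
Σ(K_i·b_i) = 0.115×13.5 + 765×11.9 = 9105 m²/day.
Total thickness b = 25.40 m, so K_eq = Σ(K_i·b_i)/b = 358.5 m/day.

358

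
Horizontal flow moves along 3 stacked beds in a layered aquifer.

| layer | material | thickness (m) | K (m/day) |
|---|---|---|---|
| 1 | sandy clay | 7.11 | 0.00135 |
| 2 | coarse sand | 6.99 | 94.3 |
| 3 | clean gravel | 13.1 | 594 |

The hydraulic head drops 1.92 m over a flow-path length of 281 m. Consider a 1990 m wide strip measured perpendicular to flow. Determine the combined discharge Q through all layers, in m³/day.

Flow is parallel to layering, so each bed carries its own Darcy discharge and the transmissivities add.
Σ(K_i·b_i) = 0.00135×7.11 + 94.3×6.99 + 594×13.1 = 8441 m²/day.
Hydraulic gradient i = Δh / L = 1.92 / 281 = 0.006833.
Q = Σ(K_i·b_i) · W · i = 8441 × 1990 × 0.006833 = 1.148e+05 m³/day.

115000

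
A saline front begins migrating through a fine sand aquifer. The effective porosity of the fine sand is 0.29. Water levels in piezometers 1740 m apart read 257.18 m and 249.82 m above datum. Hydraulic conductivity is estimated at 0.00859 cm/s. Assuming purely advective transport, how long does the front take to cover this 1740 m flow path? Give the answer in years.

Convert K: 0.00859 cm/s × 864 = 7.422 m/day.
Hydraulic gradient i = (257.18 − 249.82) / 1740 = 7.36 / 1740 = 0.004230.
Darcy flux q = K · i = 7.422 × 0.004230 = 0.03139 m/day.
Seepage velocity v = q / n_e = 0.03139 / 0.29 = 0.1083 m/day.
Travel time t = L / v = 1740 / 0.1083 = 16074 days = 44.01 years.

44.0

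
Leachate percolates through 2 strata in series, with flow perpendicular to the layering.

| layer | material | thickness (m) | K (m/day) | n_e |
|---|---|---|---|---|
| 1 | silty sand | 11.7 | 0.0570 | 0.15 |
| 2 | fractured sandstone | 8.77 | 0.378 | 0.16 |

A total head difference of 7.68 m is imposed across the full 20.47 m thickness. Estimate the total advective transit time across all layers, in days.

With flow normal to the layers, continuity requires the same specific discharge q through every layer.
Σ(b_i/K_i) = 11.7/0.0570 + 8.77/0.378 = 228.5 d.
q = Δh / Σ(b_i/K_i) = 7.68 / 228.5 = 0.03362 m/day.
In each layer the seepage velocity is v_i = q/n_i, so the layer transit time is t_i = b_i·n_i / q:
  layer 1 (silty sand): t_1 = 11.7 × 0.15 / 0.03362 = 52.21 d
  layer 2 (fractured sandstone): t_2 = 8.77 × 0.16 / 0.03362 = 41.74 d
Total t = Σ t_i = 93.95 days.

93.9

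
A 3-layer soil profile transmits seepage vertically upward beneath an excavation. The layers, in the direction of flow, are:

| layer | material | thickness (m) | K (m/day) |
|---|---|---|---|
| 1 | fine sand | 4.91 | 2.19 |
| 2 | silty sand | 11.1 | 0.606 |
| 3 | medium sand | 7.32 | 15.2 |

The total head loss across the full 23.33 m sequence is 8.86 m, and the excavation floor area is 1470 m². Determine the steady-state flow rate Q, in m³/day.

619

Flow is perpendicular to layering, so the layers act in series and the equivalent K is the thickness-weighted harmonic mean.
Total thickness L = 4.91 + 11.1 + 7.32 = 23.33 m.
Σ(b_i/K_i) = 4.91/2.19 + 11.1/0.606 + 7.32/15.2 = 21.04 d.
K_eq = L / Σ(b_i/K_i) = 23.33 / 21.04 = 1.109 m/day.
Q = K_eq · A · (Δh/L) = 1.109 × 1470 × (8.86/23.33) = 619.0 m³/day.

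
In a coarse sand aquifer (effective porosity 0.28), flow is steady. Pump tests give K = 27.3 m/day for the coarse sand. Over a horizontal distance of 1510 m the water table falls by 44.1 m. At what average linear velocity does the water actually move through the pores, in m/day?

2.85

Hydraulic gradient i = Δh / L = 44.1 / 1510 = 0.02921.
Darcy flux q = K · i = 27.30 × 0.02921 = 0.7973 m/day.
Seepage velocity v = q / n_e = 0.7973 / 0.28 = 2.848 m/day.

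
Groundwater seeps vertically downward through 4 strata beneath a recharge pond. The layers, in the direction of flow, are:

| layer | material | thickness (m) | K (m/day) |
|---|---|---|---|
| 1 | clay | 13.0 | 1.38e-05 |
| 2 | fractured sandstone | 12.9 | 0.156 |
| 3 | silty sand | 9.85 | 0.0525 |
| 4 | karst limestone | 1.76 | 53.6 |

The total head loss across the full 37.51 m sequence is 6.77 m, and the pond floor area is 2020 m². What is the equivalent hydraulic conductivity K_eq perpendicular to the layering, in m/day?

3.98e-05

Flow is perpendicular to layering, so the layers act in series and the equivalent K is the thickness-weighted harmonic mean.
Total thickness L = 13.0 + 12.9 + 9.85 + 1.76 = 37.51 m.
Σ(b_i/K_i) = 13.0/1.38e-05 + 12.9/0.156 + 9.85/0.0525 + 1.76/53.6 = 9.423e+05 d.
K_eq = L / Σ(b_i/K_i) = 37.51 / 9.423e+05 = 3.981e-05 m/day.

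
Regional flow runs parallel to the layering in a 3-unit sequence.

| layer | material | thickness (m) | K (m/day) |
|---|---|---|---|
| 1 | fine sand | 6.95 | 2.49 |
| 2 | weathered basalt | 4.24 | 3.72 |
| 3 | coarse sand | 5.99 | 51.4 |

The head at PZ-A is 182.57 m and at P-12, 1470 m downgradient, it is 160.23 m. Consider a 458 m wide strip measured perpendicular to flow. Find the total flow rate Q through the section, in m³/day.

2370

Flow is parallel to layering, so each bed carries its own Darcy discharge and the transmissivities add.
Σ(K_i·b_i) = 2.49×6.95 + 3.72×4.24 + 51.4×5.99 = 341.0 m²/day.
Hydraulic gradient i = (182.57 − 160.23) / 1470 = 22.34 / 1470 = 0.01520.
Q = Σ(K_i·b_i) · W · i = 341.0 × 458 × 0.01520 = 2373 m³/day.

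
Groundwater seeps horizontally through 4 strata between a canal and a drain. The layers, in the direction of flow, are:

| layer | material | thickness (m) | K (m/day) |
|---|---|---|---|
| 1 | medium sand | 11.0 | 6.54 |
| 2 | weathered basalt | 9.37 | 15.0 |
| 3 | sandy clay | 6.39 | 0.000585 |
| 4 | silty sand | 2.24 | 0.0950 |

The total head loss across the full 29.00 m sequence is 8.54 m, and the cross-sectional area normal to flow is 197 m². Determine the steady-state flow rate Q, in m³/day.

Flow is perpendicular to layering, so the layers act in series and the equivalent K is the thickness-weighted harmonic mean.
Total thickness L = 11.0 + 9.37 + 6.39 + 2.24 = 29.00 m.
Σ(b_i/K_i) = 11.0/6.54 + 9.37/15.0 + 6.39/0.000585 + 2.24/0.0950 = 10949 d.
K_eq = L / Σ(b_i/K_i) = 29.00 / 10949 = 0.002649 m/day.
Q = K_eq · A · (Δh/L) = 0.002649 × 197 × (8.54/29.00) = 0.1537 m³/day.

0.154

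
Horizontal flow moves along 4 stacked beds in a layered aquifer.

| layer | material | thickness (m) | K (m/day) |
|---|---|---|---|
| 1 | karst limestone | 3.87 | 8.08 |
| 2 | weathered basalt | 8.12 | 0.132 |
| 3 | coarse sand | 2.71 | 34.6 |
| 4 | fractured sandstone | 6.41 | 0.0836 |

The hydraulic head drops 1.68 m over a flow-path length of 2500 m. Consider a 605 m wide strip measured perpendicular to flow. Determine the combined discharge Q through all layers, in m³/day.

Flow is parallel to layering, so each bed carries its own Darcy discharge and the transmissivities add.
Σ(K_i·b_i) = 8.08×3.87 + 0.132×8.12 + 34.6×2.71 + 0.0836×6.41 = 126.6 m²/day.
Hydraulic gradient i = Δh / L = 1.68 / 2500 = 0.0006720.
Q = Σ(K_i·b_i) · W · i = 126.6 × 605 × 0.0006720 = 51.49 m³/day.

51.5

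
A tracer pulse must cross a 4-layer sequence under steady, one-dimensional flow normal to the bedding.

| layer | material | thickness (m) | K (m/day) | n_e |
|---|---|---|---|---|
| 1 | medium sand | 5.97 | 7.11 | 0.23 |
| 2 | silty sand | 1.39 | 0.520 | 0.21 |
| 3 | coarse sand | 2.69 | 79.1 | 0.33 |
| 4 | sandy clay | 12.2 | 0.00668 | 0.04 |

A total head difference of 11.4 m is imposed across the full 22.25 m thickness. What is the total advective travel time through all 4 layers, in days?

488

With flow normal to the layers, continuity requires the same specific discharge q through every layer.
Σ(b_i/K_i) = 5.97/7.11 + 1.39/0.520 + 2.69/79.1 + 12.2/0.00668 = 1830 d.
q = Δh / Σ(b_i/K_i) = 11.4 / 1830 = 0.006230 m/day.
In each layer the seepage velocity is v_i = q/n_i, so the layer transit time is t_i = b_i·n_i / q:
  layer 1 (medium sand): t_1 = 5.97 × 0.23 / 0.006230 = 220.4 d
  layer 2 (silty sand): t_2 = 1.39 × 0.21 / 0.006230 = 46.85 d
  layer 3 (coarse sand): t_3 = 2.69 × 0.33 / 0.006230 = 142.5 d
  layer 4 (sandy clay): t_4 = 12.2 × 0.04 / 0.006230 = 78.33 d
Total t = Σ t_i = 488.1 days.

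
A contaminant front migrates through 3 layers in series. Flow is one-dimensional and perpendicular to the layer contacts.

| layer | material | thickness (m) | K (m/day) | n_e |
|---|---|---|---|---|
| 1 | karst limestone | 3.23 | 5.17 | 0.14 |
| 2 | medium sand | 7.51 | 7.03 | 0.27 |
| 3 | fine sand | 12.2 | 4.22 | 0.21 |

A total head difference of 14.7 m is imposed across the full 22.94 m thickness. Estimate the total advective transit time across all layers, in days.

With flow normal to the layers, continuity requires the same specific discharge q through every layer.
Σ(b_i/K_i) = 3.23/5.17 + 7.51/7.03 + 12.2/4.22 = 4.584 d.
q = Δh / Σ(b_i/K_i) = 14.7 / 4.584 = 3.207 m/day.
In each layer the seepage velocity is v_i = q/n_i, so the layer transit time is t_i = b_i·n_i / q:
  layer 1 (karst limestone): t_1 = 3.23 × 0.14 / 3.207 = 0.1410 d
  layer 2 (medium sand): t_2 = 7.51 × 0.27 / 3.207 = 0.6323 d
  layer 3 (fine sand): t_3 = 12.2 × 0.21 / 3.207 = 0.7989 d
Total t = Σ t_i = 1.572 days.

1.57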